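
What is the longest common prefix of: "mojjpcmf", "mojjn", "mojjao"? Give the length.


Words: mojjpcmf, mojjn, mojjao
  Position 0: all 'm' => match
  Position 1: all 'o' => match
  Position 2: all 'j' => match
  Position 3: all 'j' => match
  Position 4: ('p', 'n', 'a') => mismatch, stop
LCP = "mojj" (length 4)

4


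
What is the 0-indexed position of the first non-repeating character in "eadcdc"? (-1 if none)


Input: eadcdc
Character frequencies:
  'a': 1
  'c': 2
  'd': 2
  'e': 1
Scanning left to right for freq == 1:
  Position 0 ('e'): unique! => answer = 0

0


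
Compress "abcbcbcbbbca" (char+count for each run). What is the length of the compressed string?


Input: abcbcbcbbbca
Runs:
  'a' x 1 => "a1"
  'b' x 1 => "b1"
  'c' x 1 => "c1"
  'b' x 1 => "b1"
  'c' x 1 => "c1"
  'b' x 1 => "b1"
  'c' x 1 => "c1"
  'b' x 3 => "b3"
  'c' x 1 => "c1"
  'a' x 1 => "a1"
Compressed: "a1b1c1b1c1b1c1b3c1a1"
Compressed length: 20

20


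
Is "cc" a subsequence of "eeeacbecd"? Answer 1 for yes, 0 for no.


Check if "cc" is a subsequence of "eeeacbecd"
Greedy scan:
  Position 0 ('e'): no match needed
  Position 1 ('e'): no match needed
  Position 2 ('e'): no match needed
  Position 3 ('a'): no match needed
  Position 4 ('c'): matches sub[0] = 'c'
  Position 5 ('b'): no match needed
  Position 6 ('e'): no match needed
  Position 7 ('c'): matches sub[1] = 'c'
  Position 8 ('d'): no match needed
All 2 characters matched => is a subsequence

1


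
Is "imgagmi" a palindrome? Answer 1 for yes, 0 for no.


Input: imgagmi
Reversed: imgagmi
  Compare pos 0 ('i') with pos 6 ('i'): match
  Compare pos 1 ('m') with pos 5 ('m'): match
  Compare pos 2 ('g') with pos 4 ('g'): match
Result: palindrome

1


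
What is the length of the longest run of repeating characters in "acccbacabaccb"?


Input: "acccbacabaccb"
Scanning for longest run:
  Position 1 ('c'): new char, reset run to 1
  Position 2 ('c'): continues run of 'c', length=2
  Position 3 ('c'): continues run of 'c', length=3
  Position 4 ('b'): new char, reset run to 1
  Position 5 ('a'): new char, reset run to 1
  Position 6 ('c'): new char, reset run to 1
  Position 7 ('a'): new char, reset run to 1
  Position 8 ('b'): new char, reset run to 1
  Position 9 ('a'): new char, reset run to 1
  Position 10 ('c'): new char, reset run to 1
  Position 11 ('c'): continues run of 'c', length=2
  Position 12 ('b'): new char, reset run to 1
Longest run: 'c' with length 3

3


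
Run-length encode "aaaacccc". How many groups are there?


Input: aaaacccc
Scanning for consecutive runs:
  Group 1: 'a' x 4 (positions 0-3)
  Group 2: 'c' x 4 (positions 4-7)
Total groups: 2

2


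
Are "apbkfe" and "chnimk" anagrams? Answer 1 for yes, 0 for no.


Strings: "apbkfe", "chnimk"
Sorted first:  abefkp
Sorted second: chikmn
Differ at position 0: 'a' vs 'c' => not anagrams

0


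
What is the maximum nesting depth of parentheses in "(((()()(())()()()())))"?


Input: "(((()()(())()()()())))"
Tracking depth:
  Position 0 '(': depth becomes 1
  Position 1 '(': depth becomes 2
  Position 2 '(': depth becomes 3
  Position 3 '(': depth becomes 4
  Position 4 ')': depth becomes 3
  Position 5 '(': depth becomes 4
  Position 6 ')': depth becomes 3
  Position 7 '(': depth becomes 4
  Position 8 '(': depth becomes 5
  Position 9 ')': depth becomes 4
  Position 10 ')': depth becomes 3
  Position 11 '(': depth becomes 4
  Position 12 ')': depth becomes 3
  Position 13 '(': depth becomes 4
  Position 14 ')': depth becomes 3
  Position 15 '(': depth becomes 4
  Position 16 ')': depth becomes 3
  Position 17 '(': depth becomes 4
  Position 18 ')': depth becomes 3
  Position 19 ')': depth becomes 2
  Position 20 ')': depth becomes 1
  Position 21 ')': depth becomes 0
Maximum depth reached: 5

5


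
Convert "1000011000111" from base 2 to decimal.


Input: "1000011000111" in base 2
Positional expansion:
  Digit '1' (value 1) x 2^12 = 4096
  Digit '0' (value 0) x 2^11 = 0
  Digit '0' (value 0) x 2^10 = 0
  Digit '0' (value 0) x 2^9 = 0
  Digit '0' (value 0) x 2^8 = 0
  Digit '1' (value 1) x 2^7 = 128
  Digit '1' (value 1) x 2^6 = 64
  Digit '0' (value 0) x 2^5 = 0
  Digit '0' (value 0) x 2^4 = 0
  Digit '0' (value 0) x 2^3 = 0
  Digit '1' (value 1) x 2^2 = 4
  Digit '1' (value 1) x 2^1 = 2
  Digit '1' (value 1) x 2^0 = 1
Sum = 4295

4295


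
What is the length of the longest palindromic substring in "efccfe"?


Input: "efccfe"
Checking substrings for palindromes:
  [0:6] "efccfe" (len 6) => palindrome
  [1:5] "fccf" (len 4) => palindrome
  [2:4] "cc" (len 2) => palindrome
Longest palindromic substring: "efccfe" with length 6

6


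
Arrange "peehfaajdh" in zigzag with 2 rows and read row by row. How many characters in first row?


Zigzag "peehfaajdh" into 2 rows:
Placing characters:
  'p' => row 0
  'e' => row 1
  'e' => row 0
  'h' => row 1
  'f' => row 0
  'a' => row 1
  'a' => row 0
  'j' => row 1
  'd' => row 0
  'h' => row 1
Rows:
  Row 0: "pefad"
  Row 1: "ehajh"
First row length: 5

5


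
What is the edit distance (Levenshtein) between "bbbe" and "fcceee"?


Computing edit distance: "bbbe" -> "fcceee"
DP table:
           f    c    c    e    e    e
      0    1    2    3    4    5    6
  b   1    1    2    3    4    5    6
  b   2    2    2    3    4    5    6
  b   3    3    3    3    4    5    6
  e   4    4    4    4    3    4    5
Edit distance = dp[4][6] = 5

5


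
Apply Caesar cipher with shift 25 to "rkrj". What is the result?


Caesar cipher: shift "rkrj" by 25
  'r' (pos 17) + 25 = pos 16 = 'q'
  'k' (pos 10) + 25 = pos 9 = 'j'
  'r' (pos 17) + 25 = pos 16 = 'q'
  'j' (pos 9) + 25 = pos 8 = 'i'
Result: qjqi

qjqi


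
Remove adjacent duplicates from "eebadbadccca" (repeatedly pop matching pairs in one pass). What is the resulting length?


Input: eebadbadccca
Stack-based adjacent duplicate removal:
  Read 'e': push. Stack: e
  Read 'e': matches stack top 'e' => pop. Stack: (empty)
  Read 'b': push. Stack: b
  Read 'a': push. Stack: ba
  Read 'd': push. Stack: bad
  Read 'b': push. Stack: badb
  Read 'a': push. Stack: badba
  Read 'd': push. Stack: badbad
  Read 'c': push. Stack: badbadc
  Read 'c': matches stack top 'c' => pop. Stack: badbad
  Read 'c': push. Stack: badbadc
  Read 'a': push. Stack: badbadca
Final stack: "badbadca" (length 8)

8


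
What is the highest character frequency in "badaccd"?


Input: badaccd
Character counts:
  'a': 2
  'b': 1
  'c': 2
  'd': 2
Maximum frequency: 2

2


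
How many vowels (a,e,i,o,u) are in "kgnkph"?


Input: kgnkph
Checking each character:
  'k' at position 0: consonant
  'g' at position 1: consonant
  'n' at position 2: consonant
  'k' at position 3: consonant
  'p' at position 4: consonant
  'h' at position 5: consonant
Total vowels: 0

0


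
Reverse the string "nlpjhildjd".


Input: nlpjhildjd
Reading characters right to left:
  Position 9: 'd'
  Position 8: 'j'
  Position 7: 'd'
  Position 6: 'l'
  Position 5: 'i'
  Position 4: 'h'
  Position 3: 'j'
  Position 2: 'p'
  Position 1: 'l'
  Position 0: 'n'
Reversed: djdlihjpln

djdlihjpln


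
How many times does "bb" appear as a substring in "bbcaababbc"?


Searching for "bb" in "bbcaababbc"
Scanning each position:
  Position 0: "bb" => MATCH
  Position 1: "bc" => no
  Position 2: "ca" => no
  Position 3: "aa" => no
  Position 4: "ab" => no
  Position 5: "ba" => no
  Position 6: "ab" => no
  Position 7: "bb" => MATCH
  Position 8: "bc" => no
Total occurrences: 2

2


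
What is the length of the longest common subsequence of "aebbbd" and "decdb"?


LCS of "aebbbd" and "decdb"
DP table:
           d    e    c    d    b
      0    0    0    0    0    0
  a   0    0    0    0    0    0
  e   0    0    1    1    1    1
  b   0    0    1    1    1    2
  b   0    0    1    1    1    2
  b   0    0    1    1    1    2
  d   0    1    1    1    2    2
LCS length = dp[6][5] = 2

2


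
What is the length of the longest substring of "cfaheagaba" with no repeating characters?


Input: "cfaheagaba"
Sliding window (track last position of each char):
  Position 0 ('c'): window [0,0] length 1 -- new best
  Position 1 ('f'): window [0,1] length 2 -- new best
  Position 2 ('a'): window [0,2] length 3 -- new best
  Position 3 ('h'): window [0,3] length 4 -- new best
  Position 4 ('e'): window [0,4] length 5 -- new best
  Position 5 ('a'): repeat (last at 2), move window start to 3
  Position 5 ('a'): window [3,5] length 3
  Position 6 ('g'): window [3,6] length 4
  Position 7 ('a'): repeat (last at 5), move window start to 6
  Position 7 ('a'): window [6,7] length 2
  Position 8 ('b'): window [6,8] length 3
  Position 9 ('a'): repeat (last at 7), move window start to 8
  Position 9 ('a'): window [8,9] length 2
Longest substring with no repeats: "cfahe" with length 5

5


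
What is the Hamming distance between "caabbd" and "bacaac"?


Comparing "caabbd" and "bacaac" position by position:
  Position 0: 'c' vs 'b' => differ
  Position 1: 'a' vs 'a' => same
  Position 2: 'a' vs 'c' => differ
  Position 3: 'b' vs 'a' => differ
  Position 4: 'b' vs 'a' => differ
  Position 5: 'd' vs 'c' => differ
Total differences (Hamming distance): 5

5


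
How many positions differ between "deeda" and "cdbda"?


Comparing "deeda" and "cdbda" position by position:
  Position 0: 'd' vs 'c' => DIFFER
  Position 1: 'e' vs 'd' => DIFFER
  Position 2: 'e' vs 'b' => DIFFER
  Position 3: 'd' vs 'd' => same
  Position 4: 'a' vs 'a' => same
Positions that differ: 3

3


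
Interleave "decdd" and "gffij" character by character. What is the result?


Interleaving "decdd" and "gffij":
  Position 0: 'd' from first, 'g' from second => "dg"
  Position 1: 'e' from first, 'f' from second => "ef"
  Position 2: 'c' from first, 'f' from second => "cf"
  Position 3: 'd' from first, 'i' from second => "di"
  Position 4: 'd' from first, 'j' from second => "dj"
Result: dgefcfdidj

dgefcfdidj


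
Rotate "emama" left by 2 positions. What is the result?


Input: "emama", rotate left by 2
First 2 characters: "em"
Remaining characters: "ama"
Concatenate remaining + first: "ama" + "em" = "amaem"

amaem


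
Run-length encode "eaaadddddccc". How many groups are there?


Input: eaaadddddccc
Scanning for consecutive runs:
  Group 1: 'e' x 1 (positions 0-0)
  Group 2: 'a' x 3 (positions 1-3)
  Group 3: 'd' x 5 (positions 4-8)
  Group 4: 'c' x 3 (positions 9-11)
Total groups: 4

4


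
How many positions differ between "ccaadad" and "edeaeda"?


Comparing "ccaadad" and "edeaeda" position by position:
  Position 0: 'c' vs 'e' => DIFFER
  Position 1: 'c' vs 'd' => DIFFER
  Position 2: 'a' vs 'e' => DIFFER
  Position 3: 'a' vs 'a' => same
  Position 4: 'd' vs 'e' => DIFFER
  Position 5: 'a' vs 'd' => DIFFER
  Position 6: 'd' vs 'a' => DIFFER
Positions that differ: 6

6


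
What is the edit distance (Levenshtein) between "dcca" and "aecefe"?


Computing edit distance: "dcca" -> "aecefe"
DP table:
           a    e    c    e    f    e
      0    1    2    3    4    5    6
  d   1    1    2    3    4    5    6
  c   2    2    2    2    3    4    5
  c   3    3    3    2    3    4    5
  a   4    3    4    3    3    4    5
Edit distance = dp[4][6] = 5

5


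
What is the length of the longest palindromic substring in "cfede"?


Input: "cfede"
Checking substrings for palindromes:
  [2:5] "ede" (len 3) => palindrome
Longest palindromic substring: "ede" with length 3

3


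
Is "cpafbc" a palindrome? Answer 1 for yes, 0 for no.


Input: cpafbc
Reversed: cbfapc
  Compare pos 0 ('c') with pos 5 ('c'): match
  Compare pos 1 ('p') with pos 4 ('b'): MISMATCH
  Compare pos 2 ('a') with pos 3 ('f'): MISMATCH
Result: not a palindrome

0


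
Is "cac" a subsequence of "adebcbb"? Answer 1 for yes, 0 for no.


Check if "cac" is a subsequence of "adebcbb"
Greedy scan:
  Position 0 ('a'): no match needed
  Position 1 ('d'): no match needed
  Position 2 ('e'): no match needed
  Position 3 ('b'): no match needed
  Position 4 ('c'): matches sub[0] = 'c'
  Position 5 ('b'): no match needed
  Position 6 ('b'): no match needed
Only matched 1/3 characters => not a subsequence

0


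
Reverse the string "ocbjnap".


Input: ocbjnap
Reading characters right to left:
  Position 6: 'p'
  Position 5: 'a'
  Position 4: 'n'
  Position 3: 'j'
  Position 2: 'b'
  Position 1: 'c'
  Position 0: 'o'
Reversed: panjbco

panjbco


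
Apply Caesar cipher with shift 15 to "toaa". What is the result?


Caesar cipher: shift "toaa" by 15
  't' (pos 19) + 15 = pos 8 = 'i'
  'o' (pos 14) + 15 = pos 3 = 'd'
  'a' (pos 0) + 15 = pos 15 = 'p'
  'a' (pos 0) + 15 = pos 15 = 'p'
Result: idpp

idpp


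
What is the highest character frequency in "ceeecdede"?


Input: ceeecdede
Character counts:
  'c': 2
  'd': 2
  'e': 5
Maximum frequency: 5

5


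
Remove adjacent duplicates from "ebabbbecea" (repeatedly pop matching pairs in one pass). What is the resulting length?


Input: ebabbbecea
Stack-based adjacent duplicate removal:
  Read 'e': push. Stack: e
  Read 'b': push. Stack: eb
  Read 'a': push. Stack: eba
  Read 'b': push. Stack: ebab
  Read 'b': matches stack top 'b' => pop. Stack: eba
  Read 'b': push. Stack: ebab
  Read 'e': push. Stack: ebabe
  Read 'c': push. Stack: ebabec
  Read 'e': push. Stack: ebabece
  Read 'a': push. Stack: ebabecea
Final stack: "ebabecea" (length 8)

8


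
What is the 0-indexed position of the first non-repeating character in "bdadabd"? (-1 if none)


Input: bdadabd
Character frequencies:
  'a': 2
  'b': 2
  'd': 3
Scanning left to right for freq == 1:
  Position 0 ('b'): freq=2, skip
  Position 1 ('d'): freq=3, skip
  Position 2 ('a'): freq=2, skip
  Position 3 ('d'): freq=3, skip
  Position 4 ('a'): freq=2, skip
  Position 5 ('b'): freq=2, skip
  Position 6 ('d'): freq=3, skip
  No unique character found => answer = -1

-1


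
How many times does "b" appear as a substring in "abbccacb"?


Searching for "b" in "abbccacb"
Scanning each position:
  Position 0: "a" => no
  Position 1: "b" => MATCH
  Position 2: "b" => MATCH
  Position 3: "c" => no
  Position 4: "c" => no
  Position 5: "a" => no
  Position 6: "c" => no
  Position 7: "b" => MATCH
Total occurrences: 3

3


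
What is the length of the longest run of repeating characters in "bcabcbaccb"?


Input: "bcabcbaccb"
Scanning for longest run:
  Position 1 ('c'): new char, reset run to 1
  Position 2 ('a'): new char, reset run to 1
  Position 3 ('b'): new char, reset run to 1
  Position 4 ('c'): new char, reset run to 1
  Position 5 ('b'): new char, reset run to 1
  Position 6 ('a'): new char, reset run to 1
  Position 7 ('c'): new char, reset run to 1
  Position 8 ('c'): continues run of 'c', length=2
  Position 9 ('b'): new char, reset run to 1
Longest run: 'c' with length 2

2


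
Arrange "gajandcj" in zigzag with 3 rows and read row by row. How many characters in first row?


Zigzag "gajandcj" into 3 rows:
Placing characters:
  'g' => row 0
  'a' => row 1
  'j' => row 2
  'a' => row 1
  'n' => row 0
  'd' => row 1
  'c' => row 2
  'j' => row 1
Rows:
  Row 0: "gn"
  Row 1: "aadj"
  Row 2: "jc"
First row length: 2

2


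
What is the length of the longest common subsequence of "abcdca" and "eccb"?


LCS of "abcdca" and "eccb"
DP table:
           e    c    c    b
      0    0    0    0    0
  a   0    0    0    0    0
  b   0    0    0    0    1
  c   0    0    1    1    1
  d   0    0    1    1    1
  c   0    0    1    2    2
  a   0    0    1    2    2
LCS length = dp[6][4] = 2

2


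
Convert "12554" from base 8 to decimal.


Input: "12554" in base 8
Positional expansion:
  Digit '1' (value 1) x 8^4 = 4096
  Digit '2' (value 2) x 8^3 = 1024
  Digit '5' (value 5) x 8^2 = 320
  Digit '5' (value 5) x 8^1 = 40
  Digit '4' (value 4) x 8^0 = 4
Sum = 5484

5484


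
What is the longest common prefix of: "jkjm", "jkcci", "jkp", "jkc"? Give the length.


Words: jkjm, jkcci, jkp, jkc
  Position 0: all 'j' => match
  Position 1: all 'k' => match
  Position 2: ('j', 'c', 'p', 'c') => mismatch, stop
LCP = "jk" (length 2)

2


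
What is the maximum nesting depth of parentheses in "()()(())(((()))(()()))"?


Input: "()()(())(((()))(()()))"
Tracking depth:
  Position 0 '(': depth becomes 1
  Position 1 ')': depth becomes 0
  Position 2 '(': depth becomes 1
  Position 3 ')': depth becomes 0
  Position 4 '(': depth becomes 1
  Position 5 '(': depth becomes 2
  Position 6 ')': depth becomes 1
  Position 7 ')': depth becomes 0
  Position 8 '(': depth becomes 1
  Position 9 '(': depth becomes 2
  Position 10 '(': depth becomes 3
  Position 11 '(': depth becomes 4
  Position 12 ')': depth becomes 3
  Position 13 ')': depth becomes 2
  Position 14 ')': depth becomes 1
  Position 15 '(': depth becomes 2
  Position 16 '(': depth becomes 3
  Position 17 ')': depth becomes 2
  Position 18 '(': depth becomes 3
  Position 19 ')': depth becomes 2
  Position 20 ')': depth becomes 1
  Position 21 ')': depth becomes 0
Maximum depth reached: 4

4


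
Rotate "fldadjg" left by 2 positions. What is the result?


Input: "fldadjg", rotate left by 2
First 2 characters: "fl"
Remaining characters: "dadjg"
Concatenate remaining + first: "dadjg" + "fl" = "dadjgfl"

dadjgfl


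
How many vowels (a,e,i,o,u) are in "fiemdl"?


Input: fiemdl
Checking each character:
  'f' at position 0: consonant
  'i' at position 1: vowel (running total: 1)
  'e' at position 2: vowel (running total: 2)
  'm' at position 3: consonant
  'd' at position 4: consonant
  'l' at position 5: consonant
Total vowels: 2

2


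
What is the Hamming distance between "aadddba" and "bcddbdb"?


Comparing "aadddba" and "bcddbdb" position by position:
  Position 0: 'a' vs 'b' => differ
  Position 1: 'a' vs 'c' => differ
  Position 2: 'd' vs 'd' => same
  Position 3: 'd' vs 'd' => same
  Position 4: 'd' vs 'b' => differ
  Position 5: 'b' vs 'd' => differ
  Position 6: 'a' vs 'b' => differ
Total differences (Hamming distance): 5

5


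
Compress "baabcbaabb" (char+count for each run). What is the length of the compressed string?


Input: baabcbaabb
Runs:
  'b' x 1 => "b1"
  'a' x 2 => "a2"
  'b' x 1 => "b1"
  'c' x 1 => "c1"
  'b' x 1 => "b1"
  'a' x 2 => "a2"
  'b' x 2 => "b2"
Compressed: "b1a2b1c1b1a2b2"
Compressed length: 14

14


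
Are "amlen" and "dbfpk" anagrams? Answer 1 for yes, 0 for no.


Strings: "amlen", "dbfpk"
Sorted first:  aelmn
Sorted second: bdfkp
Differ at position 0: 'a' vs 'b' => not anagrams

0


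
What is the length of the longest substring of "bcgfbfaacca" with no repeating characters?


Input: "bcgfbfaacca"
Sliding window (track last position of each char):
  Position 0 ('b'): window [0,0] length 1 -- new best
  Position 1 ('c'): window [0,1] length 2 -- new best
  Position 2 ('g'): window [0,2] length 3 -- new best
  Position 3 ('f'): window [0,3] length 4 -- new best
  Position 4 ('b'): repeat (last at 0), move window start to 1
  Position 4 ('b'): window [1,4] length 4
  Position 5 ('f'): repeat (last at 3), move window start to 4
  Position 5 ('f'): window [4,5] length 2
  Position 6 ('a'): window [4,6] length 3
  Position 7 ('a'): repeat (last at 6), move window start to 7
  Position 7 ('a'): window [7,7] length 1
  Position 8 ('c'): window [7,8] length 2
  Position 9 ('c'): repeat (last at 8), move window start to 9
  Position 9 ('c'): window [9,9] length 1
  Position 10 ('a'): window [9,10] length 2
Longest substring with no repeats: "bcgf" with length 4

4


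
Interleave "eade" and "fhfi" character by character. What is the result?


Interleaving "eade" and "fhfi":
  Position 0: 'e' from first, 'f' from second => "ef"
  Position 1: 'a' from first, 'h' from second => "ah"
  Position 2: 'd' from first, 'f' from second => "df"
  Position 3: 'e' from first, 'i' from second => "ei"
Result: efahdfei

efahdfei


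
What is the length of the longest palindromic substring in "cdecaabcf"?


Input: "cdecaabcf"
Checking substrings for palindromes:
  [4:6] "aa" (len 2) => palindrome
Longest palindromic substring: "aa" with length 2

2


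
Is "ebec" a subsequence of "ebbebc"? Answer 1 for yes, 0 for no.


Check if "ebec" is a subsequence of "ebbebc"
Greedy scan:
  Position 0 ('e'): matches sub[0] = 'e'
  Position 1 ('b'): matches sub[1] = 'b'
  Position 2 ('b'): no match needed
  Position 3 ('e'): matches sub[2] = 'e'
  Position 4 ('b'): no match needed
  Position 5 ('c'): matches sub[3] = 'c'
All 4 characters matched => is a subsequence

1


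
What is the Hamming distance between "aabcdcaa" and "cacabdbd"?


Comparing "aabcdcaa" and "cacabdbd" position by position:
  Position 0: 'a' vs 'c' => differ
  Position 1: 'a' vs 'a' => same
  Position 2: 'b' vs 'c' => differ
  Position 3: 'c' vs 'a' => differ
  Position 4: 'd' vs 'b' => differ
  Position 5: 'c' vs 'd' => differ
  Position 6: 'a' vs 'b' => differ
  Position 7: 'a' vs 'd' => differ
Total differences (Hamming distance): 7

7


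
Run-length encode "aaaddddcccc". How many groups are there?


Input: aaaddddcccc
Scanning for consecutive runs:
  Group 1: 'a' x 3 (positions 0-2)
  Group 2: 'd' x 4 (positions 3-6)
  Group 3: 'c' x 4 (positions 7-10)
Total groups: 3

3


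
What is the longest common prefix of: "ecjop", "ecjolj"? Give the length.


Words: ecjop, ecjolj
  Position 0: all 'e' => match
  Position 1: all 'c' => match
  Position 2: all 'j' => match
  Position 3: all 'o' => match
  Position 4: ('p', 'l') => mismatch, stop
LCP = "ecjo" (length 4)

4


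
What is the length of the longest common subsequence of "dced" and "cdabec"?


LCS of "dced" and "cdabec"
DP table:
           c    d    a    b    e    c
      0    0    0    0    0    0    0
  d   0    0    1    1    1    1    1
  c   0    1    1    1    1    1    2
  e   0    1    1    1    1    2    2
  d   0    1    2    2    2    2    2
LCS length = dp[4][6] = 2

2


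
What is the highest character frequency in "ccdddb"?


Input: ccdddb
Character counts:
  'b': 1
  'c': 2
  'd': 3
Maximum frequency: 3

3


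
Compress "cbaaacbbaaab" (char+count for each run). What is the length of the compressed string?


Input: cbaaacbbaaab
Runs:
  'c' x 1 => "c1"
  'b' x 1 => "b1"
  'a' x 3 => "a3"
  'c' x 1 => "c1"
  'b' x 2 => "b2"
  'a' x 3 => "a3"
  'b' x 1 => "b1"
Compressed: "c1b1a3c1b2a3b1"
Compressed length: 14

14


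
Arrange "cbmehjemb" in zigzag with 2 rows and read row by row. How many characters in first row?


Zigzag "cbmehjemb" into 2 rows:
Placing characters:
  'c' => row 0
  'b' => row 1
  'm' => row 0
  'e' => row 1
  'h' => row 0
  'j' => row 1
  'e' => row 0
  'm' => row 1
  'b' => row 0
Rows:
  Row 0: "cmheb"
  Row 1: "bejm"
First row length: 5

5


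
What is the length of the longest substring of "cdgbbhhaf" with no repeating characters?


Input: "cdgbbhhaf"
Sliding window (track last position of each char):
  Position 0 ('c'): window [0,0] length 1 -- new best
  Position 1 ('d'): window [0,1] length 2 -- new best
  Position 2 ('g'): window [0,2] length 3 -- new best
  Position 3 ('b'): window [0,3] length 4 -- new best
  Position 4 ('b'): repeat (last at 3), move window start to 4
  Position 4 ('b'): window [4,4] length 1
  Position 5 ('h'): window [4,5] length 2
  Position 6 ('h'): repeat (last at 5), move window start to 6
  Position 6 ('h'): window [6,6] length 1
  Position 7 ('a'): window [6,7] length 2
  Position 8 ('f'): window [6,8] length 3
Longest substring with no repeats: "cdgb" with length 4

4


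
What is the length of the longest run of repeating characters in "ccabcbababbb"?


Input: "ccabcbababbb"
Scanning for longest run:
  Position 1 ('c'): continues run of 'c', length=2
  Position 2 ('a'): new char, reset run to 1
  Position 3 ('b'): new char, reset run to 1
  Position 4 ('c'): new char, reset run to 1
  Position 5 ('b'): new char, reset run to 1
  Position 6 ('a'): new char, reset run to 1
  Position 7 ('b'): new char, reset run to 1
  Position 8 ('a'): new char, reset run to 1
  Position 9 ('b'): new char, reset run to 1
  Position 10 ('b'): continues run of 'b', length=2
  Position 11 ('b'): continues run of 'b', length=3
Longest run: 'b' with length 3

3


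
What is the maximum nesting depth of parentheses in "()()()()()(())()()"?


Input: "()()()()()(())()()"
Tracking depth:
  Position 0 '(': depth becomes 1
  Position 1 ')': depth becomes 0
  Position 2 '(': depth becomes 1
  Position 3 ')': depth becomes 0
  Position 4 '(': depth becomes 1
  Position 5 ')': depth becomes 0
  Position 6 '(': depth becomes 1
  Position 7 ')': depth becomes 0
  Position 8 '(': depth becomes 1
  Position 9 ')': depth becomes 0
  Position 10 '(': depth becomes 1
  Position 11 '(': depth becomes 2
  Position 12 ')': depth becomes 1
  Position 13 ')': depth becomes 0
  Position 14 '(': depth becomes 1
  Position 15 ')': depth becomes 0
  Position 16 '(': depth becomes 1
  Position 17 ')': depth becomes 0
Maximum depth reached: 2

2


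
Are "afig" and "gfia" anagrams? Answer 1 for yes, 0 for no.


Strings: "afig", "gfia"
Sorted first:  afgi
Sorted second: afgi
Sorted forms match => anagrams

1


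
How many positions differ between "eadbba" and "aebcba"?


Comparing "eadbba" and "aebcba" position by position:
  Position 0: 'e' vs 'a' => DIFFER
  Position 1: 'a' vs 'e' => DIFFER
  Position 2: 'd' vs 'b' => DIFFER
  Position 3: 'b' vs 'c' => DIFFER
  Position 4: 'b' vs 'b' => same
  Position 5: 'a' vs 'a' => same
Positions that differ: 4

4


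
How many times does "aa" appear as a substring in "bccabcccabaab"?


Searching for "aa" in "bccabcccabaab"
Scanning each position:
  Position 0: "bc" => no
  Position 1: "cc" => no
  Position 2: "ca" => no
  Position 3: "ab" => no
  Position 4: "bc" => no
  Position 5: "cc" => no
  Position 6: "cc" => no
  Position 7: "ca" => no
  Position 8: "ab" => no
  Position 9: "ba" => no
  Position 10: "aa" => MATCH
  Position 11: "ab" => no
Total occurrences: 1

1


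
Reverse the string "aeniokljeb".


Input: aeniokljeb
Reading characters right to left:
  Position 9: 'b'
  Position 8: 'e'
  Position 7: 'j'
  Position 6: 'l'
  Position 5: 'k'
  Position 4: 'o'
  Position 3: 'i'
  Position 2: 'n'
  Position 1: 'e'
  Position 0: 'a'
Reversed: bejlkoinea

bejlkoinea


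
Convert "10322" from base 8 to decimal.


Input: "10322" in base 8
Positional expansion:
  Digit '1' (value 1) x 8^4 = 4096
  Digit '0' (value 0) x 8^3 = 0
  Digit '3' (value 3) x 8^2 = 192
  Digit '2' (value 2) x 8^1 = 16
  Digit '2' (value 2) x 8^0 = 2
Sum = 4306

4306


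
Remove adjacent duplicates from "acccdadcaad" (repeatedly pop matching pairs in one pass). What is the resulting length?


Input: acccdadcaad
Stack-based adjacent duplicate removal:
  Read 'a': push. Stack: a
  Read 'c': push. Stack: ac
  Read 'c': matches stack top 'c' => pop. Stack: a
  Read 'c': push. Stack: ac
  Read 'd': push. Stack: acd
  Read 'a': push. Stack: acda
  Read 'd': push. Stack: acdad
  Read 'c': push. Stack: acdadc
  Read 'a': push. Stack: acdadca
  Read 'a': matches stack top 'a' => pop. Stack: acdadc
  Read 'd': push. Stack: acdadcd
Final stack: "acdadcd" (length 7)

7


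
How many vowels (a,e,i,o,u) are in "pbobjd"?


Input: pbobjd
Checking each character:
  'p' at position 0: consonant
  'b' at position 1: consonant
  'o' at position 2: vowel (running total: 1)
  'b' at position 3: consonant
  'j' at position 4: consonant
  'd' at position 5: consonant
Total vowels: 1

1


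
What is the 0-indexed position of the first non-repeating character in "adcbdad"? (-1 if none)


Input: adcbdad
Character frequencies:
  'a': 2
  'b': 1
  'c': 1
  'd': 3
Scanning left to right for freq == 1:
  Position 0 ('a'): freq=2, skip
  Position 1 ('d'): freq=3, skip
  Position 2 ('c'): unique! => answer = 2

2


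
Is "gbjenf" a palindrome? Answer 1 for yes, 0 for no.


Input: gbjenf
Reversed: fnejbg
  Compare pos 0 ('g') with pos 5 ('f'): MISMATCH
  Compare pos 1 ('b') with pos 4 ('n'): MISMATCH
  Compare pos 2 ('j') with pos 3 ('e'): MISMATCH
Result: not a palindrome

0


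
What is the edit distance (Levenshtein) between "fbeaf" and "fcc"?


Computing edit distance: "fbeaf" -> "fcc"
DP table:
           f    c    c
      0    1    2    3
  f   1    0    1    2
  b   2    1    1    2
  e   3    2    2    2
  a   4    3    3    3
  f   5    4    4    4
Edit distance = dp[5][3] = 4

4


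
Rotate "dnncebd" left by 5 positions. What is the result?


Input: "dnncebd", rotate left by 5
First 5 characters: "dnnce"
Remaining characters: "bd"
Concatenate remaining + first: "bd" + "dnnce" = "bddnnce"

bddnnce


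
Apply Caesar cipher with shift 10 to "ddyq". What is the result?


Caesar cipher: shift "ddyq" by 10
  'd' (pos 3) + 10 = pos 13 = 'n'
  'd' (pos 3) + 10 = pos 13 = 'n'
  'y' (pos 24) + 10 = pos 8 = 'i'
  'q' (pos 16) + 10 = pos 0 = 'a'
Result: nnia

nnia


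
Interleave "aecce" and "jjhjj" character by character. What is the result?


Interleaving "aecce" and "jjhjj":
  Position 0: 'a' from first, 'j' from second => "aj"
  Position 1: 'e' from first, 'j' from second => "ej"
  Position 2: 'c' from first, 'h' from second => "ch"
  Position 3: 'c' from first, 'j' from second => "cj"
  Position 4: 'e' from first, 'j' from second => "ej"
Result: ajejchcjej

ajejchcjej


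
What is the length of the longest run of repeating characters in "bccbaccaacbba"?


Input: "bccbaccaacbba"
Scanning for longest run:
  Position 1 ('c'): new char, reset run to 1
  Position 2 ('c'): continues run of 'c', length=2
  Position 3 ('b'): new char, reset run to 1
  Position 4 ('a'): new char, reset run to 1
  Position 5 ('c'): new char, reset run to 1
  Position 6 ('c'): continues run of 'c', length=2
  Position 7 ('a'): new char, reset run to 1
  Position 8 ('a'): continues run of 'a', length=2
  Position 9 ('c'): new char, reset run to 1
  Position 10 ('b'): new char, reset run to 1
  Position 11 ('b'): continues run of 'b', length=2
  Position 12 ('a'): new char, reset run to 1
Longest run: 'c' with length 2

2


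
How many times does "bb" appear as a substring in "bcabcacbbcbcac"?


Searching for "bb" in "bcabcacbbcbcac"
Scanning each position:
  Position 0: "bc" => no
  Position 1: "ca" => no
  Position 2: "ab" => no
  Position 3: "bc" => no
  Position 4: "ca" => no
  Position 5: "ac" => no
  Position 6: "cb" => no
  Position 7: "bb" => MATCH
  Position 8: "bc" => no
  Position 9: "cb" => no
  Position 10: "bc" => no
  Position 11: "ca" => no
  Position 12: "ac" => no
Total occurrences: 1

1


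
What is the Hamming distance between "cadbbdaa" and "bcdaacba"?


Comparing "cadbbdaa" and "bcdaacba" position by position:
  Position 0: 'c' vs 'b' => differ
  Position 1: 'a' vs 'c' => differ
  Position 2: 'd' vs 'd' => same
  Position 3: 'b' vs 'a' => differ
  Position 4: 'b' vs 'a' => differ
  Position 5: 'd' vs 'c' => differ
  Position 6: 'a' vs 'b' => differ
  Position 7: 'a' vs 'a' => same
Total differences (Hamming distance): 6

6


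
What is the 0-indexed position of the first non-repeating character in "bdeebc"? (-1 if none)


Input: bdeebc
Character frequencies:
  'b': 2
  'c': 1
  'd': 1
  'e': 2
Scanning left to right for freq == 1:
  Position 0 ('b'): freq=2, skip
  Position 1 ('d'): unique! => answer = 1

1


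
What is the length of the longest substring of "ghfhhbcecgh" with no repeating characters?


Input: "ghfhhbcecgh"
Sliding window (track last position of each char):
  Position 0 ('g'): window [0,0] length 1 -- new best
  Position 1 ('h'): window [0,1] length 2 -- new best
  Position 2 ('f'): window [0,2] length 3 -- new best
  Position 3 ('h'): repeat (last at 1), move window start to 2
  Position 3 ('h'): window [2,3] length 2
  Position 4 ('h'): repeat (last at 3), move window start to 4
  Position 4 ('h'): window [4,4] length 1
  Position 5 ('b'): window [4,5] length 2
  Position 6 ('c'): window [4,6] length 3
  Position 7 ('e'): window [4,7] length 4 -- new best
  Position 8 ('c'): repeat (last at 6), move window start to 7
  Position 8 ('c'): window [7,8] length 2
  Position 9 ('g'): window [7,9] length 3
  Position 10 ('h'): window [7,10] length 4
Longest substring with no repeats: "hbce" with length 4

4


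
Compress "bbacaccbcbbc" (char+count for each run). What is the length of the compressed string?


Input: bbacaccbcbbc
Runs:
  'b' x 2 => "b2"
  'a' x 1 => "a1"
  'c' x 1 => "c1"
  'a' x 1 => "a1"
  'c' x 2 => "c2"
  'b' x 1 => "b1"
  'c' x 1 => "c1"
  'b' x 2 => "b2"
  'c' x 1 => "c1"
Compressed: "b2a1c1a1c2b1c1b2c1"
Compressed length: 18

18


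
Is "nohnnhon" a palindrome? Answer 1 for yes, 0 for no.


Input: nohnnhon
Reversed: nohnnhon
  Compare pos 0 ('n') with pos 7 ('n'): match
  Compare pos 1 ('o') with pos 6 ('o'): match
  Compare pos 2 ('h') with pos 5 ('h'): match
  Compare pos 3 ('n') with pos 4 ('n'): match
Result: palindrome

1


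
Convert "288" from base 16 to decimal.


Input: "288" in base 16
Positional expansion:
  Digit '2' (value 2) x 16^2 = 512
  Digit '8' (value 8) x 16^1 = 128
  Digit '8' (value 8) x 16^0 = 8
Sum = 648

648


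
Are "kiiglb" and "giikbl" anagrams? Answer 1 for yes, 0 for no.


Strings: "kiiglb", "giikbl"
Sorted first:  bgiikl
Sorted second: bgiikl
Sorted forms match => anagrams

1


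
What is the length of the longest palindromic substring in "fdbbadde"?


Input: "fdbbadde"
Checking substrings for palindromes:
  [2:4] "bb" (len 2) => palindrome
  [5:7] "dd" (len 2) => palindrome
Longest palindromic substring: "bb" with length 2

2


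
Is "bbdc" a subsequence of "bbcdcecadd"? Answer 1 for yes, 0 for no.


Check if "bbdc" is a subsequence of "bbcdcecadd"
Greedy scan:
  Position 0 ('b'): matches sub[0] = 'b'
  Position 1 ('b'): matches sub[1] = 'b'
  Position 2 ('c'): no match needed
  Position 3 ('d'): matches sub[2] = 'd'
  Position 4 ('c'): matches sub[3] = 'c'
  Position 5 ('e'): no match needed
  Position 6 ('c'): no match needed
  Position 7 ('a'): no match needed
  Position 8 ('d'): no match needed
  Position 9 ('d'): no match needed
All 4 characters matched => is a subsequence

1


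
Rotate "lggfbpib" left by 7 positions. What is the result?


Input: "lggfbpib", rotate left by 7
First 7 characters: "lggfbpi"
Remaining characters: "b"
Concatenate remaining + first: "b" + "lggfbpi" = "blggfbpi"

blggfbpi


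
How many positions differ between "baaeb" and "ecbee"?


Comparing "baaeb" and "ecbee" position by position:
  Position 0: 'b' vs 'e' => DIFFER
  Position 1: 'a' vs 'c' => DIFFER
  Position 2: 'a' vs 'b' => DIFFER
  Position 3: 'e' vs 'e' => same
  Position 4: 'b' vs 'e' => DIFFER
Positions that differ: 4

4


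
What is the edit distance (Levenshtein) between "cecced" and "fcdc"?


Computing edit distance: "cecced" -> "fcdc"
DP table:
           f    c    d    c
      0    1    2    3    4
  c   1    1    1    2    3
  e   2    2    2    2    3
  c   3    3    2    3    2
  c   4    4    3    3    3
  e   5    5    4    4    4
  d   6    6    5    4    5
Edit distance = dp[6][4] = 5

5


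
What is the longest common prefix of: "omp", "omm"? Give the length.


Words: omp, omm
  Position 0: all 'o' => match
  Position 1: all 'm' => match
  Position 2: ('p', 'm') => mismatch, stop
LCP = "om" (length 2)

2


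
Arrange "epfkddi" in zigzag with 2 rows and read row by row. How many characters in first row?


Zigzag "epfkddi" into 2 rows:
Placing characters:
  'e' => row 0
  'p' => row 1
  'f' => row 0
  'k' => row 1
  'd' => row 0
  'd' => row 1
  'i' => row 0
Rows:
  Row 0: "efdi"
  Row 1: "pkd"
First row length: 4

4


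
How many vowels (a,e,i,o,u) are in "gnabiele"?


Input: gnabiele
Checking each character:
  'g' at position 0: consonant
  'n' at position 1: consonant
  'a' at position 2: vowel (running total: 1)
  'b' at position 3: consonant
  'i' at position 4: vowel (running total: 2)
  'e' at position 5: vowel (running total: 3)
  'l' at position 6: consonant
  'e' at position 7: vowel (running total: 4)
Total vowels: 4

4


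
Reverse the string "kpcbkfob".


Input: kpcbkfob
Reading characters right to left:
  Position 7: 'b'
  Position 6: 'o'
  Position 5: 'f'
  Position 4: 'k'
  Position 3: 'b'
  Position 2: 'c'
  Position 1: 'p'
  Position 0: 'k'
Reversed: bofkbcpk

bofkbcpk


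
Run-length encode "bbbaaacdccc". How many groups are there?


Input: bbbaaacdccc
Scanning for consecutive runs:
  Group 1: 'b' x 3 (positions 0-2)
  Group 2: 'a' x 3 (positions 3-5)
  Group 3: 'c' x 1 (positions 6-6)
  Group 4: 'd' x 1 (positions 7-7)
  Group 5: 'c' x 3 (positions 8-10)
Total groups: 5

5


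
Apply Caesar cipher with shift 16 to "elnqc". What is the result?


Caesar cipher: shift "elnqc" by 16
  'e' (pos 4) + 16 = pos 20 = 'u'
  'l' (pos 11) + 16 = pos 1 = 'b'
  'n' (pos 13) + 16 = pos 3 = 'd'
  'q' (pos 16) + 16 = pos 6 = 'g'
  'c' (pos 2) + 16 = pos 18 = 's'
Result: ubdgs

ubdgs


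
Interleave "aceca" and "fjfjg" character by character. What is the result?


Interleaving "aceca" and "fjfjg":
  Position 0: 'a' from first, 'f' from second => "af"
  Position 1: 'c' from first, 'j' from second => "cj"
  Position 2: 'e' from first, 'f' from second => "ef"
  Position 3: 'c' from first, 'j' from second => "cj"
  Position 4: 'a' from first, 'g' from second => "ag"
Result: afcjefcjag

afcjefcjag


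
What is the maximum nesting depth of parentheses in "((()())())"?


Input: "((()())())"
Tracking depth:
  Position 0 '(': depth becomes 1
  Position 1 '(': depth becomes 2
  Position 2 '(': depth becomes 3
  Position 3 ')': depth becomes 2
  Position 4 '(': depth becomes 3
  Position 5 ')': depth becomes 2
  Position 6 ')': depth becomes 1
  Position 7 '(': depth becomes 2
  Position 8 ')': depth becomes 1
  Position 9 ')': depth becomes 0
Maximum depth reached: 3

3


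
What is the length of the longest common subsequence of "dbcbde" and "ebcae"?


LCS of "dbcbde" and "ebcae"
DP table:
           e    b    c    a    e
      0    0    0    0    0    0
  d   0    0    0    0    0    0
  b   0    0    1    1    1    1
  c   0    0    1    2    2    2
  b   0    0    1    2    2    2
  d   0    0    1    2    2    2
  e   0    1    1    2    2    3
LCS length = dp[6][5] = 3

3


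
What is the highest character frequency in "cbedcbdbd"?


Input: cbedcbdbd
Character counts:
  'b': 3
  'c': 2
  'd': 3
  'e': 1
Maximum frequency: 3

3


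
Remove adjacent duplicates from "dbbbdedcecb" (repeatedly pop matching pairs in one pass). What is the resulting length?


Input: dbbbdedcecb
Stack-based adjacent duplicate removal:
  Read 'd': push. Stack: d
  Read 'b': push. Stack: db
  Read 'b': matches stack top 'b' => pop. Stack: d
  Read 'b': push. Stack: db
  Read 'd': push. Stack: dbd
  Read 'e': push. Stack: dbde
  Read 'd': push. Stack: dbded
  Read 'c': push. Stack: dbdedc
  Read 'e': push. Stack: dbdedce
  Read 'c': push. Stack: dbdedcec
  Read 'b': push. Stack: dbdedcecb
Final stack: "dbdedcecb" (length 9)

9


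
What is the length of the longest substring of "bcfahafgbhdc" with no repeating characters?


Input: "bcfahafgbhdc"
Sliding window (track last position of each char):
  Position 0 ('b'): window [0,0] length 1 -- new best
  Position 1 ('c'): window [0,1] length 2 -- new best
  Position 2 ('f'): window [0,2] length 3 -- new best
  Position 3 ('a'): window [0,3] length 4 -- new best
  Position 4 ('h'): window [0,4] length 5 -- new best
  Position 5 ('a'): repeat (last at 3), move window start to 4
  Position 5 ('a'): window [4,5] length 2
  Position 6 ('f'): window [4,6] length 3
  Position 7 ('g'): window [4,7] length 4
  Position 8 ('b'): window [4,8] length 5
  Position 9 ('h'): repeat (last at 4), move window start to 5
  Position 9 ('h'): window [5,9] length 5
  Position 10 ('d'): window [5,10] length 6 -- new best
  Position 11 ('c'): window [5,11] length 7 -- new best
Longest substring with no repeats: "afgbhdc" with length 7

7


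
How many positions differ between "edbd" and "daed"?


Comparing "edbd" and "daed" position by position:
  Position 0: 'e' vs 'd' => DIFFER
  Position 1: 'd' vs 'a' => DIFFER
  Position 2: 'b' vs 'e' => DIFFER
  Position 3: 'd' vs 'd' => same
Positions that differ: 3

3
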